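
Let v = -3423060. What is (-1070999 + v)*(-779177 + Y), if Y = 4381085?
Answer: -16187187064572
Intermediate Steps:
(-1070999 + v)*(-779177 + Y) = (-1070999 - 3423060)*(-779177 + 4381085) = -4494059*3601908 = -16187187064572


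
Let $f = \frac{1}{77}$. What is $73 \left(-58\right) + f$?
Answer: $- \frac{326017}{77} \approx -4234.0$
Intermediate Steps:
$f = \frac{1}{77} \approx 0.012987$
$73 \left(-58\right) + f = 73 \left(-58\right) + \frac{1}{77} = -4234 + \frac{1}{77} = - \frac{326017}{77}$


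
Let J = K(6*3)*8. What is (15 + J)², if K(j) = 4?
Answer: 2209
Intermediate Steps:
J = 32 (J = 4*8 = 32)
(15 + J)² = (15 + 32)² = 47² = 2209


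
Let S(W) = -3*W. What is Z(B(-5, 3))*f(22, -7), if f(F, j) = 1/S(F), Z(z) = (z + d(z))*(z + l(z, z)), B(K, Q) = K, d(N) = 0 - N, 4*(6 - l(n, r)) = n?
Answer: 0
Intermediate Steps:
l(n, r) = 6 - n/4
d(N) = -N
Z(z) = 0 (Z(z) = (z - z)*(z + (6 - z/4)) = 0*(6 + 3*z/4) = 0)
f(F, j) = -1/(3*F) (f(F, j) = 1/(-3*F) = -1/(3*F))
Z(B(-5, 3))*f(22, -7) = 0*(-⅓/22) = 0*(-⅓*1/22) = 0*(-1/66) = 0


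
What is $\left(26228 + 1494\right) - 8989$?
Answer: $18733$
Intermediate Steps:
$\left(26228 + 1494\right) - 8989 = 27722 + \left(-15870 + 6881\right) = 27722 - 8989 = 18733$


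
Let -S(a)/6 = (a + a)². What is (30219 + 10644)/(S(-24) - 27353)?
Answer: -40863/41177 ≈ -0.99237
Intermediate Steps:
S(a) = -24*a² (S(a) = -6*(a + a)² = -6*4*a² = -24*a²)
(30219 + 10644)/(S(-24) - 27353) = (30219 + 10644)/(-24*(-24)² - 27353) = 40863/(-24*576 - 27353) = 40863/(-13824 - 27353) = 40863/(-41177) = 40863*(-1/41177) = -40863/41177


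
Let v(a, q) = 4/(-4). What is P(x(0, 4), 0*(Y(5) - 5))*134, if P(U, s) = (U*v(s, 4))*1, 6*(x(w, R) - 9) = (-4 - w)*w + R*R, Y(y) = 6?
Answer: -4690/3 ≈ -1563.3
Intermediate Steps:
v(a, q) = -1 (v(a, q) = 4*(-¼) = -1)
x(w, R) = 9 + R²/6 + w*(-4 - w)/6 (x(w, R) = 9 + ((-4 - w)*w + R*R)/6 = 9 + (w*(-4 - w) + R²)/6 = 9 + (R² + w*(-4 - w))/6 = 9 + (R²/6 + w*(-4 - w)/6) = 9 + R²/6 + w*(-4 - w)/6)
P(U, s) = -U (P(U, s) = (U*(-1))*1 = -U*1 = -U)
P(x(0, 4), 0*(Y(5) - 5))*134 = -(9 - ⅔*0 - ⅙*0² + (⅙)*4²)*134 = -(9 + 0 - ⅙*0 + (⅙)*16)*134 = -(9 + 0 + 0 + 8/3)*134 = -1*35/3*134 = -35/3*134 = -4690/3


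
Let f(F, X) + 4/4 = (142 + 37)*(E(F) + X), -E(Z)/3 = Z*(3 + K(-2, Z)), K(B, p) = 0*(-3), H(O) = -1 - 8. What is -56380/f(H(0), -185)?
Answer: 56380/18617 ≈ 3.0284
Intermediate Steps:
H(O) = -9
K(B, p) = 0
E(Z) = -9*Z (E(Z) = -3*Z*(3 + 0) = -3*Z*3 = -9*Z)
f(F, X) = -1 - 1611*F + 179*X (f(F, X) = -1 + (142 + 37)*(-9*F + X) = -1 + 179*(X - 9*F) = -1 + (-1611*F + 179*X) = -1 - 1611*F + 179*X)
-56380/f(H(0), -185) = -56380/(-1 - 1611*(-9) + 179*(-185)) = -56380/(-1 + 14499 - 33115) = -56380/(-18617) = -56380*(-1/18617) = 56380/18617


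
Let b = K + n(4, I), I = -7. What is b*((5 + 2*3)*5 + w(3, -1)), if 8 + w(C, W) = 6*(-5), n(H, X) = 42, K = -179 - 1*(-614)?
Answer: 8109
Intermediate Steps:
K = 435 (K = -179 + 614 = 435)
w(C, W) = -38 (w(C, W) = -8 + 6*(-5) = -8 - 30 = -38)
b = 477 (b = 435 + 42 = 477)
b*((5 + 2*3)*5 + w(3, -1)) = 477*((5 + 2*3)*5 - 38) = 477*((5 + 6)*5 - 38) = 477*(11*5 - 38) = 477*(55 - 38) = 477*17 = 8109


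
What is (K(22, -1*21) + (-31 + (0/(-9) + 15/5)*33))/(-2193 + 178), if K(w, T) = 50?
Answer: -118/2015 ≈ -0.058561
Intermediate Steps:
(K(22, -1*21) + (-31 + (0/(-9) + 15/5)*33))/(-2193 + 178) = (50 + (-31 + (0/(-9) + 15/5)*33))/(-2193 + 178) = (50 + (-31 + (0*(-1/9) + 15*(1/5))*33))/(-2015) = (50 + (-31 + (0 + 3)*33))*(-1/2015) = (50 + (-31 + 3*33))*(-1/2015) = (50 + (-31 + 99))*(-1/2015) = (50 + 68)*(-1/2015) = 118*(-1/2015) = -118/2015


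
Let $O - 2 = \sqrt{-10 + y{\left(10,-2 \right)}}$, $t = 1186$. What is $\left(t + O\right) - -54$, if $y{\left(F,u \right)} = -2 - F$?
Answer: $1242 + i \sqrt{22} \approx 1242.0 + 4.6904 i$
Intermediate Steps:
$O = 2 + i \sqrt{22}$ ($O = 2 + \sqrt{-10 - 12} = 2 + \sqrt{-22} = 2 + i \sqrt{22} \approx 2.0 + 4.6904 i$)
$\left(t + O\right) - -54 = \left(1186 + \left(2 + i \sqrt{22}\right)\right) - -54 = \left(1188 + i \sqrt{22}\right) + \left(60 - 6\right) = \left(1188 + i \sqrt{22}\right) + 54 = 1242 + i \sqrt{22}$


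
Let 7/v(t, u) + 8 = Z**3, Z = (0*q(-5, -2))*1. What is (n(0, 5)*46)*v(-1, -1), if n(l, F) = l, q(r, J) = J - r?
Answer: 0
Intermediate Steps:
Z = 0 (Z = (0*(-2 - 1*(-5)))*1 = (0*(-2 + 5))*1 = (0*3)*1 = 0*1 = 0)
v(t, u) = -7/8 (v(t, u) = 7/(-8 + 0**3) = 7/(-8 + 0) = 7/(-8) = 7*(-1/8) = -7/8)
(n(0, 5)*46)*v(-1, -1) = (0*46)*(-7/8) = 0*(-7/8) = 0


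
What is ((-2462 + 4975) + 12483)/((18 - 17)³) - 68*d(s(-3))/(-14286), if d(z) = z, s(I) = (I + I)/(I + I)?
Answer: 107116462/7143 ≈ 14996.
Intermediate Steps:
s(I) = 1 (s(I) = (2*I)/((2*I)) = (2*I)*(1/(2*I)) = 1)
((-2462 + 4975) + 12483)/((18 - 17)³) - 68*d(s(-3))/(-14286) = ((-2462 + 4975) + 12483)/((18 - 17)³) - 68*1/(-14286) = (2513 + 12483)/(1³) - 68*(-1/14286) = 14996/1 + 34/7143 = 14996*1 + 34/7143 = 14996 + 34/7143 = 107116462/7143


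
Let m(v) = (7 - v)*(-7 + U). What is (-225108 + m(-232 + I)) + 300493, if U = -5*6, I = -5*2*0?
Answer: 66542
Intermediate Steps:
I = 0 (I = -10*0 = 0)
U = -30
m(v) = -259 + 37*v (m(v) = (7 - v)*(-7 - 30) = (7 - v)*(-37) = -259 + 37*v)
(-225108 + m(-232 + I)) + 300493 = (-225108 + (-259 + 37*(-232 + 0))) + 300493 = (-225108 + (-259 + 37*(-232))) + 300493 = (-225108 + (-259 - 8584)) + 300493 = (-225108 - 8843) + 300493 = -233951 + 300493 = 66542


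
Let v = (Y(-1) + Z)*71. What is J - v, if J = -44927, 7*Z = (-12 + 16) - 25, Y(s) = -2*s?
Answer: -44856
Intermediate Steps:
Z = -3 (Z = ((-12 + 16) - 25)/7 = (4 - 25)/7 = (⅐)*(-21) = -3)
v = -71 (v = (-2*(-1) - 3)*71 = (2 - 3)*71 = -1*71 = -71)
J - v = -44927 - 1*(-71) = -44927 + 71 = -44856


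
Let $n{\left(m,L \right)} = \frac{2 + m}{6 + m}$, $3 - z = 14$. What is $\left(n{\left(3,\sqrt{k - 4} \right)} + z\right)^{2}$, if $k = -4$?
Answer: $\frac{8836}{81} \approx 109.09$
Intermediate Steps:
$z = -11$ ($z = 3 - 14 = -11$)
$n{\left(m,L \right)} = \frac{2 + m}{6 + m}$
$\left(n{\left(3,\sqrt{k - 4} \right)} + z\right)^{2} = \left(\frac{2 + 3}{6 + 3} - 11\right)^{2} = \left(\frac{1}{9} \cdot 5 - 11\right)^{2} = \left(\frac{5}{9} - 11\right)^{2} = \left(- \frac{94}{9}\right)^{2} = \frac{8836}{81}$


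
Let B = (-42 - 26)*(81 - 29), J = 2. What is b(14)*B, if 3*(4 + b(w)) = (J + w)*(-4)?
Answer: 268736/3 ≈ 89579.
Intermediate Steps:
b(w) = -20/3 - 4*w/3 (b(w) = -4 + ((2 + w)*(-4))/3 = -4 + (-8 - 4*w)/3 = -4 + (-8/3 - 4*w/3) = -20/3 - 4*w/3)
B = -3536 (B = -68*52 = -3536)
b(14)*B = (-20/3 - 4/3*14)*(-3536) = (-20/3 - 56/3)*(-3536) = -76/3*(-3536) = 268736/3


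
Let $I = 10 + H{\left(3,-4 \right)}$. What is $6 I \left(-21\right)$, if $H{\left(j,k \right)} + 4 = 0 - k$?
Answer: $-1260$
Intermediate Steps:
$H{\left(j,k \right)} = -4 - k$ ($H{\left(j,k \right)} = -4 + \left(0 - k\right) = -4 - k$)
$I = 10$ ($I = 10 - 0 = 10 + \left(-4 + 4\right) = 10 + 0 = 10$)
$6 I \left(-21\right) = 6 \cdot 10 \left(-21\right) = 60 \left(-21\right) = -1260$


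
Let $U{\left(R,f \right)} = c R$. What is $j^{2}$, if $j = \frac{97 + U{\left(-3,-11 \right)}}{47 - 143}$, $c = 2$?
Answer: $\frac{8281}{9216} \approx 0.89855$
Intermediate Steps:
$U{\left(R,f \right)} = 2 R$
$j = - \frac{91}{96}$ ($j = \frac{97 + 2 \left(-3\right)}{47 - 143} = \frac{97 - 6}{-96} = 91 \left(- \frac{1}{96}\right) = - \frac{91}{96} \approx -0.94792$)
$j^{2} = \left(- \frac{91}{96}\right)^{2} = \frac{8281}{9216}$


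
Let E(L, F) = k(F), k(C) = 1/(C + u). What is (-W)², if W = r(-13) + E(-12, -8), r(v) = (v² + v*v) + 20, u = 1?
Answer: 6275025/49 ≈ 1.2806e+5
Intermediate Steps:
r(v) = 20 + 2*v² (r(v) = (v² + v²) + 20 = 2*v² + 20 = 20 + 2*v²)
k(C) = 1/(1 + C) (k(C) = 1/(C + 1) = 1/(1 + C))
E(L, F) = 1/(1 + F)
W = 2505/7 (W = (20 + 2*(-13)²) + 1/(1 - 8) = (20 + 2*169) + 1/(-7) = (20 + 338) - ⅐ = 358 - ⅐ = 2505/7 ≈ 357.86)
(-W)² = (-1*2505/7)² = (-2505/7)² = 6275025/49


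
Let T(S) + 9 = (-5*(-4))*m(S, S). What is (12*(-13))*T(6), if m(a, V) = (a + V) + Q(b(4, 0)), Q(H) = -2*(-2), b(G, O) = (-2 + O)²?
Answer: -48516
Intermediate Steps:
Q(H) = 4
m(a, V) = 4 + V + a (m(a, V) = (a + V) + 4 = (V + a) + 4 = 4 + V + a)
T(S) = 71 + 40*S (T(S) = -9 + (-5*(-4))*(4 + S + S) = -9 + 20*(4 + 2*S) = -9 + (80 + 40*S) = 71 + 40*S)
(12*(-13))*T(6) = (12*(-13))*(71 + 40*6) = -156*(71 + 240) = -156*311 = -48516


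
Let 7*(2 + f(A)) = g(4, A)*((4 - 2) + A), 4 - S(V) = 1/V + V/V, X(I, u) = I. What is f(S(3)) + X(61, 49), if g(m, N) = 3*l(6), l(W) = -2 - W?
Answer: 43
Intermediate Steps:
g(m, N) = -24 (g(m, N) = 3*(-2 - 1*6) = 3*(-2 - 6) = 3*(-8) = -24)
S(V) = 3 - 1/V (S(V) = 4 - (1/V + V/V) = 4 - (1/V + 1) = 4 - (1 + 1/V) = 4 + (-1 - 1/V) = 3 - 1/V)
f(A) = -62/7 - 24*A/7 (f(A) = -2 + (-24*((4 - 2) + A))/7 = -2 + (-24*(2 + A))/7 = -2 + (-48 - 24*A)/7 = -2 + (-48/7 - 24*A/7) = -62/7 - 24*A/7)
f(S(3)) + X(61, 49) = (-62/7 - 24*(3 - 1/3)/7) + 61 = (-62/7 - 24*(3 - 1*⅓)/7) + 61 = (-62/7 - 24*(3 - ⅓)/7) + 61 = (-62/7 - 24/7*8/3) + 61 = (-62/7 - 64/7) + 61 = -18 + 61 = 43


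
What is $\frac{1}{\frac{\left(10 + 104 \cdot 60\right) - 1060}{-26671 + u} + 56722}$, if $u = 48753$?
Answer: $\frac{11041}{626270197} \approx 1.763 \cdot 10^{-5}$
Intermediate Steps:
$\frac{1}{\frac{\left(10 + 104 \cdot 60\right) - 1060}{-26671 + u} + 56722} = \frac{1}{\frac{\left(10 + 104 \cdot 60\right) - 1060}{-26671 + 48753} + 56722} = \frac{1}{\frac{\left(10 + 6240\right) - 1060}{22082} + 56722} = \frac{1}{\left(6250 - 1060\right) \frac{1}{22082} + 56722} = \frac{1}{5190 \cdot \frac{1}{22082} + 56722} = \frac{1}{\frac{2595}{11041} + 56722} = \frac{1}{\frac{626270197}{11041}} = \frac{11041}{626270197}$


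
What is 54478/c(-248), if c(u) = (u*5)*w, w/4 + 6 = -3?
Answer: 27239/22320 ≈ 1.2204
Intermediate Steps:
w = -36 (w = -24 + 4*(-3) = -24 - 12 = -36)
c(u) = -180*u (c(u) = (u*5)*(-36) = (5*u)*(-36) = -180*u)
54478/c(-248) = 54478/((-180*(-248))) = 54478/44640 = 54478*(1/44640) = 27239/22320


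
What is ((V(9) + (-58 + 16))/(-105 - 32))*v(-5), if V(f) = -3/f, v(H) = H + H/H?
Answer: -508/411 ≈ -1.2360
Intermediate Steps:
v(H) = 1 + H (v(H) = H + 1 = 1 + H)
((V(9) + (-58 + 16))/(-105 - 32))*v(-5) = ((-3/9 + (-58 + 16))/(-105 - 32))*(1 - 5) = ((-3*⅑ - 42)/(-137))*(-4) = ((-⅓ - 42)*(-1/137))*(-4) = -127/3*(-1/137)*(-4) = (127/411)*(-4) = -508/411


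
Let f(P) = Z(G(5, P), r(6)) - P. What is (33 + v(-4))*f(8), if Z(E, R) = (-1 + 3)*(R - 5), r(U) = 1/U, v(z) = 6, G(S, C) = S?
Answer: -689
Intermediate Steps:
Z(E, R) = -10 + 2*R (Z(E, R) = 2*(-5 + R) = -10 + 2*R)
f(P) = -29/3 - P (f(P) = (-10 + 2/6) - P = (-10 + 2*(⅙)) - P = (-10 + ⅓) - P = -29/3 - P)
(33 + v(-4))*f(8) = (33 + 6)*(-29/3 - 1*8) = 39*(-29/3 - 8) = 39*(-53/3) = -689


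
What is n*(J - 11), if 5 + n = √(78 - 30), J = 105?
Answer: -470 + 376*√3 ≈ 181.25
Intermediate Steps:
n = -5 + 4*√3 (n = -5 + √(78 - 30) = -5 + √48 = -5 + 4*√3 ≈ 1.9282)
n*(J - 11) = (-5 + 4*√3)*(105 - 11) = (-5 + 4*√3)*94 = -470 + 376*√3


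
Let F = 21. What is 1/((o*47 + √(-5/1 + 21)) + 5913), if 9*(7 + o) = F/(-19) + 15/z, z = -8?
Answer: 456/2541031 ≈ 0.00017945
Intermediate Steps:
o = -3343/456 (o = -7 + (21/(-19) + 15/(-8))/9 = -7 + (21*(-1/19) + 15*(-⅛))/9 = -7 + (-21/19 - 15/8)/9 = -7 + (⅑)*(-453/152) = -7 - 151/456 = -3343/456 ≈ -7.3311)
1/((o*47 + √(-5/1 + 21)) + 5913) = 1/((-3343/456*47 + √(-5/1 + 21)) + 5913) = 1/((-157121/456 + √(-5*1 + 21)) + 5913) = 1/((-157121/456 + √(-5 + 21)) + 5913) = 1/((-157121/456 + √16) + 5913) = 1/((-157121/456 + 4) + 5913) = 1/(-155297/456 + 5913) = 1/(2541031/456) = 456/2541031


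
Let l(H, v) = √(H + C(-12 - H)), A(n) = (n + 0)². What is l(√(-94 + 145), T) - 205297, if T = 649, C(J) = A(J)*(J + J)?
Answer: -205297 + I*√(7128 + 965*√51) ≈ -2.053e+5 + 118.4*I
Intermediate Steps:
A(n) = n²
C(J) = 2*J³ (C(J) = J²*(J + J) = J²*(2*J) = 2*J³)
l(H, v) = √(H + 2*(-12 - H)³)
l(√(-94 + 145), T) - 205297 = √(√(-94 + 145) - 2*(12 + √(-94 + 145))³) - 205297 = √(√51 - 2*(12 + √51)³) - 205297 = -205297 + √(√51 - 2*(12 + √51)³)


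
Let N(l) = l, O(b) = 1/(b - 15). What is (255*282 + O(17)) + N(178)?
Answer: 144177/2 ≈ 72089.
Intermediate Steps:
O(b) = 1/(-15 + b)
(255*282 + O(17)) + N(178) = (255*282 + 1/(-15 + 17)) + 178 = (71910 + 1/2) + 178 = 143821/2 + 178 = 144177/2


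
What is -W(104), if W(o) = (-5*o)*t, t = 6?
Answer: 3120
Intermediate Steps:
W(o) = -30*o (W(o) = -5*o*6 = -30*o)
-W(104) = -(-30)*104 = -1*(-3120) = 3120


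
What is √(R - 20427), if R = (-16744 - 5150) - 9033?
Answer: 9*I*√634 ≈ 226.61*I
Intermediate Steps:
R = -30927 (R = -21894 - 9033 = -30927)
√(R - 20427) = √(-30927 - 20427) = √(-51354) = 9*I*√634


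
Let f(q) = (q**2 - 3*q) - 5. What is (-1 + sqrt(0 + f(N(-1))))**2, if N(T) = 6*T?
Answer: 36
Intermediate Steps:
f(q) = -5 + q**2 - 3*q
(-1 + sqrt(0 + f(N(-1))))**2 = (-1 + sqrt(0 + (-5 + (6*(-1))**2 - 18*(-1))))**2 = (-1 + sqrt(0 + (-5 + (-6)**2 - 3*(-6))))**2 = (-1 + sqrt(0 + (-5 + 36 + 18)))**2 = (-1 + sqrt(0 + 49))**2 = (-1 + sqrt(49))**2 = (-1 + 7)**2 = 6**2 = 36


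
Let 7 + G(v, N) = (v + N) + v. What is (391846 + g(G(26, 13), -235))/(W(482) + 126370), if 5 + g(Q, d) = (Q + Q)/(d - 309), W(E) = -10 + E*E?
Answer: 53290347/48781024 ≈ 1.0924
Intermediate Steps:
G(v, N) = -7 + N + 2*v (G(v, N) = -7 + ((v + N) + v) = -7 + ((N + v) + v) = -7 + (N + 2*v) = -7 + N + 2*v)
W(E) = -10 + E²
g(Q, d) = -5 + 2*Q/(-309 + d) (g(Q, d) = -5 + (Q + Q)/(d - 309) = -5 + (2*Q)/(-309 + d) = -5 + 2*Q/(-309 + d))
(391846 + g(G(26, 13), -235))/(W(482) + 126370) = (391846 + (1545 - 5*(-235) + 2*(-7 + 13 + 2*26))/(-309 - 235))/((-10 + 482²) + 126370) = (391846 + (1545 + 1175 + 2*(-7 + 13 + 52))/(-544))/((-10 + 232324) + 126370) = (391846 - (1545 + 1175 + 2*58)/544)/(232314 + 126370) = (391846 - (1545 + 1175 + 116)/544)/358684 = (391846 - 1/544*2836)*(1/358684) = (391846 - 709/136)*(1/358684) = (53290347/136)*(1/358684) = 53290347/48781024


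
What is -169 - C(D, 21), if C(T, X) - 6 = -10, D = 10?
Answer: -165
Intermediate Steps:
C(T, X) = -4 (C(T, X) = 6 - 10 = -4)
-169 - C(D, 21) = -169 - 1*(-4) = -169 + 4 = -165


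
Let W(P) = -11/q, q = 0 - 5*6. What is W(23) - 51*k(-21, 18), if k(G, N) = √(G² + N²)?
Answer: 11/30 - 153*√85 ≈ -1410.2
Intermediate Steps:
q = -30 (q = 0 - 30 = -30)
W(P) = 11/30 (W(P) = -11/(-30) = -11*(-1/30) = 11/30)
W(23) - 51*k(-21, 18) = 11/30 - 51*√((-21)² + 18²) = 11/30 - 51*√(441 + 324) = 11/30 - 153*√85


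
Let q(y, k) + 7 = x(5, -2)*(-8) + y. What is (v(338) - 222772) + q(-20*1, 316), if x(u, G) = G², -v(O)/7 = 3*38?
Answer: -223629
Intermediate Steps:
v(O) = -798 (v(O) = -21*38 = -7*114 = -798)
q(y, k) = -39 + y (q(y, k) = -7 + ((-2)²*(-8) + y) = -7 + (4*(-8) + y) = -7 + (-32 + y) = -39 + y)
(v(338) - 222772) + q(-20*1, 316) = (-798 - 222772) + (-39 - 20*1) = -223570 + (-39 - 20) = -223570 - 59 = -223629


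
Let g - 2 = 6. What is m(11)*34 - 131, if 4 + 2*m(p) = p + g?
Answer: 124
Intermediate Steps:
g = 8 (g = 2 + 6 = 8)
m(p) = 2 + p/2 (m(p) = -2 + (p + 8)/2 = -2 + (8 + p)/2 = -2 + (4 + p/2) = 2 + p/2)
m(11)*34 - 131 = (2 + (1/2)*11)*34 - 131 = (2 + 11/2)*34 - 131 = (15/2)*34 - 131 = 255 - 131 = 124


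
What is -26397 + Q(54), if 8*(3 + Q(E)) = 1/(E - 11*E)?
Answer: -114048001/4320 ≈ -26400.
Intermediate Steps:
Q(E) = -3 - 1/(80*E) (Q(E) = -3 + 1/(8*(E - 11*E)) = -3 + 1/(8*((-10*E))) = -3 + (-1/(10*E))/8 = -3 - 1/(80*E))
-26397 + Q(54) = -26397 + (-3 - 1/80/54) = -26397 + (-3 - 1/80*1/54) = -26397 + (-3 - 1/4320) = -26397 - 12961/4320 = -114048001/4320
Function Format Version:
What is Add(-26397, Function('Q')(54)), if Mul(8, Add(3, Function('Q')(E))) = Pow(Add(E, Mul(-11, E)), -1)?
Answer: Rational(-114048001, 4320) ≈ -26400.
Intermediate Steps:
Function('Q')(E) = Add(-3, Mul(Rational(-1, 80), Pow(E, -1))) (Function('Q')(E) = Add(-3, Mul(Rational(1, 8), Pow(Add(E, Mul(-11, E)), -1))) = Add(-3, Mul(Rational(1, 8), Pow(Mul(-10, E), -1))) = Add(-3, Mul(Rational(1, 8), Mul(Rational(-1, 10), Pow(E, -1)))) = Add(-3, Mul(Rational(-1, 80), Pow(E, -1))))
Add(-26397, Function('Q')(54)) = Add(-26397, Add(-3, Mul(Rational(-1, 80), Pow(54, -1)))) = Add(-26397, Add(-3, Mul(Rational(-1, 80), Rational(1, 54)))) = Add(-26397, Add(-3, Rational(-1, 4320))) = Add(-26397, Rational(-12961, 4320)) = Rational(-114048001, 4320)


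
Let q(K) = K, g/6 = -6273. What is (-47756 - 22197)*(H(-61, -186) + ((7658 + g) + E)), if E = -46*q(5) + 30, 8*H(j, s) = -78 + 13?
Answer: 16893999265/8 ≈ 2.1118e+9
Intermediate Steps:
g = -37638 (g = 6*(-6273) = -37638)
H(j, s) = -65/8 (H(j, s) = (-78 + 13)/8 = (⅛)*(-65) = -65/8)
E = -200 (E = -46*5 + 30 = -230 + 30 = -200)
(-47756 - 22197)*(H(-61, -186) + ((7658 + g) + E)) = (-47756 - 22197)*(-65/8 + ((7658 - 37638) - 200)) = -69953*(-65/8 + (-29980 - 200)) = -69953*(-65/8 - 30180) = -69953*(-241505/8) = 16893999265/8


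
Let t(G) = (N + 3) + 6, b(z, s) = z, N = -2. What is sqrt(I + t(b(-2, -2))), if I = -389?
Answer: I*sqrt(382) ≈ 19.545*I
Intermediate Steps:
t(G) = 7 (t(G) = (-2 + 3) + 6 = 1 + 6 = 7)
sqrt(I + t(b(-2, -2))) = sqrt(-389 + 7) = sqrt(-382) = I*sqrt(382)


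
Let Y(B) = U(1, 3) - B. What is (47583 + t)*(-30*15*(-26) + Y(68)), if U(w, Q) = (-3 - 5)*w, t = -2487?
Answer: 524195904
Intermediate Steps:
U(w, Q) = -8*w
Y(B) = -8 - B (Y(B) = -8*1 - B = -8 - B)
(47583 + t)*(-30*15*(-26) + Y(68)) = (47583 - 2487)*(-30*15*(-26) + (-8 - 1*68)) = 45096*(-450*(-26) + (-8 - 68)) = 45096*(11700 - 76) = 45096*11624 = 524195904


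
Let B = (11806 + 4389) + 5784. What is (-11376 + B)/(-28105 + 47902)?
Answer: 10603/19797 ≈ 0.53559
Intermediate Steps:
B = 21979 (B = 16195 + 5784 = 21979)
(-11376 + B)/(-28105 + 47902) = (-11376 + 21979)/(-28105 + 47902) = 10603/19797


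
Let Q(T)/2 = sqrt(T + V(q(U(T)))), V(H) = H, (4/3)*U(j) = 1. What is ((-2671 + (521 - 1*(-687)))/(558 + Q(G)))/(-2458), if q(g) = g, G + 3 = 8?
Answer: 408177/382638089 - 1463*sqrt(23)/765276178 ≈ 0.0010576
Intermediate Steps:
G = 5 (G = -3 + 8 = 5)
U(j) = 3/4 (U(j) = (3/4)*1 = 3/4)
Q(T) = 2*sqrt(3/4 + T) (Q(T) = 2*sqrt(T + 3/4) = 2*sqrt(3/4 + T))
((-2671 + (521 - 1*(-687)))/(558 + Q(G)))/(-2458) = ((-2671 + (521 - 1*(-687)))/(558 + sqrt(3 + 4*5)))/(-2458) = ((-2671 + (521 + 687))/(558 + sqrt(3 + 20)))*(-1/2458) = ((-2671 + 1208)/(558 + sqrt(23)))*(-1/2458) = -1463/(558 + sqrt(23))*(-1/2458) = 1463/(2458*(558 + sqrt(23)))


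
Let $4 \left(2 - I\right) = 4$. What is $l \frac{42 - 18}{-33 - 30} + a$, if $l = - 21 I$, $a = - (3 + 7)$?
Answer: $-2$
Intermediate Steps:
$I = 1$ ($I = 2 - 1 = 1$)
$a = -10$ ($a = \left(-1\right) 10 = -10$)
$l = -21$ ($l = \left(-21\right) 1 = -21$)
$l \frac{42 - 18}{-33 - 30} + a = - 21 \frac{42 - 18}{-33 - 30} - 10 = - 21 \frac{24}{-63} - 10 = - 21 \cdot 24 \left(- \frac{1}{63}\right) - 10 = \left(-21\right) \left(- \frac{8}{21}\right) - 10 = 8 - 10 = -2$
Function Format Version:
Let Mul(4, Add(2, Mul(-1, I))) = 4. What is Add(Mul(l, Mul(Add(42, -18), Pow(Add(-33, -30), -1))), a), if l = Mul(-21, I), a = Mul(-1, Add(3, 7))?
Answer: -2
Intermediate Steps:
I = 1 (I = Add(2, Mul(Rational(-1, 4), 4)) = Add(2, -1) = 1)
a = -10 (a = Mul(-1, 10) = -10)
l = -21 (l = Mul(-21, 1) = -21)
Add(Mul(l, Mul(Add(42, -18), Pow(Add(-33, -30), -1))), a) = Add(Mul(-21, Mul(Add(42, -18), Pow(Add(-33, -30), -1))), -10) = Add(Mul(-21, Mul(24, Pow(-63, -1))), -10) = Add(Mul(-21, Mul(24, Rational(-1, 63))), -10) = Add(Mul(-21, Rational(-8, 21)), -10) = Add(8, -10) = -2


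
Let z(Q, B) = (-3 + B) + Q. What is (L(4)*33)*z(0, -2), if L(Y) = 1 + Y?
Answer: -825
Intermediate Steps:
z(Q, B) = -3 + B + Q
(L(4)*33)*z(0, -2) = ((1 + 4)*33)*(-3 - 2 + 0) = (5*33)*(-5) = 165*(-5) = -825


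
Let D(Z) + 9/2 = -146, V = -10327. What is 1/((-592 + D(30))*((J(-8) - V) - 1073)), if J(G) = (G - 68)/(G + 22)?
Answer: -7/48069450 ≈ -1.4562e-7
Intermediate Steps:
J(G) = (-68 + G)/(22 + G)
D(Z) = -301/2 (D(Z) = -9/2 - 146 = -301/2)
1/((-592 + D(30))*((J(-8) - V) - 1073)) = 1/((-592 - 301/2)*(((-68 - 8)/(22 - 8) - 1*(-10327)) - 1073)) = 1/(-1485*((-76/14 + 10327) - 1073)/2) = 1/(-1485*(((1/14)*(-76) + 10327) - 1073)/2) = 1/(-1485*((-38/7 + 10327) - 1073)/2) = 1/(-1485*(72251/7 - 1073)/2) = 1/(-1485/2*64740/7) = 1/(-48069450/7) = -7/48069450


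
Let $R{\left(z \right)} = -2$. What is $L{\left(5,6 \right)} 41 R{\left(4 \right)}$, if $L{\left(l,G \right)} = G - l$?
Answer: $-82$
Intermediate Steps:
$L{\left(5,6 \right)} 41 R{\left(4 \right)} = \left(6 - 5\right) 41 \left(-2\right) = 1 \cdot 41 \left(-2\right) = 41 \left(-2\right) = -82$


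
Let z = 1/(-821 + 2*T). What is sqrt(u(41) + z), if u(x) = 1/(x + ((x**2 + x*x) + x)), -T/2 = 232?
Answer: I*sqrt(283609095)/1003926 ≈ 0.016775*I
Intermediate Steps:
T = -464 (T = -2*232 = -464)
u(x) = 1/(2*x + 2*x**2) (u(x) = 1/(x + ((x**2 + x**2) + x)) = 1/(x + (2*x**2 + x)) = 1/(x + (x + 2*x**2)) = 1/(2*x + 2*x**2))
z = -1/1749 (z = 1/(-821 + 2*(-464)) = 1/(-821 - 928) = 1/(-1749) = -1/1749 ≈ -0.00057176)
sqrt(u(41) + z) = sqrt((1/2)/(41*(1 + 41)) - 1/1749) = sqrt((1/2)*(1/41)/42 - 1/1749) = sqrt((1/2)*(1/41)*(1/42) - 1/1749) = sqrt(1/3444 - 1/1749) = sqrt(-565/2007852) = I*sqrt(283609095)/1003926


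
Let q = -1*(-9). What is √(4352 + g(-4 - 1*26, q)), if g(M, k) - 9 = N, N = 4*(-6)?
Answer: √4337 ≈ 65.856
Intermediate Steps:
q = 9
N = -24
g(M, k) = -15 (g(M, k) = 9 - 24 = -15)
√(4352 + g(-4 - 1*26, q)) = √(4352 - 15) = √4337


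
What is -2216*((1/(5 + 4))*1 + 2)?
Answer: -42104/9 ≈ -4678.2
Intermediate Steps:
-2216*((1/(5 + 4))*1 + 2) = -2216*((1/9)*1 + 2) = -2216*((1*(⅑))*1 + 2) = -2216*((⅑)*1 + 2) = -2216*(⅑ + 2) = -2216*19/9 = -42104/9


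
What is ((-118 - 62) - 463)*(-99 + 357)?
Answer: -165894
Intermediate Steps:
((-118 - 62) - 463)*(-99 + 357) = (-180 - 463)*258 = -643*258 = -165894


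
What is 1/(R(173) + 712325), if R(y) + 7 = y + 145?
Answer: 1/712636 ≈ 1.4032e-6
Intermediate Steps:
R(y) = 138 + y (R(y) = -7 + (y + 145) = -7 + (145 + y) = 138 + y)
1/(R(173) + 712325) = 1/((138 + 173) + 712325) = 1/(311 + 712325) = 1/712636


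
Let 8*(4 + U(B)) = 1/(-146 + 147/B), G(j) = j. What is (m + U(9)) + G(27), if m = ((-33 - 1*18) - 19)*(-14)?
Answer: 3121333/3112 ≈ 1003.0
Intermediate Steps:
m = 980 (m = ((-33 - 18) - 19)*(-14) = (-51 - 19)*(-14) = -70*(-14) = 980)
U(B) = -4 + 1/(8*(-146 + 147/B))
(m + U(9)) + G(27) = (980 + (4704 - 4673*9)/(8*(-147 + 146*9))) + 27 = (980 + (4704 - 42057)/(8*(-147 + 1314))) + 27 = (980 + (⅛)*(-37353)/1167) + 27 = (980 + (⅛)*(1/1167)*(-37353)) + 27 = (980 - 12451/3112) + 27 = 3037309/3112 + 27 = 3121333/3112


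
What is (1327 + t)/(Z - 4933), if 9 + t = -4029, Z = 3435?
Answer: 2711/1498 ≈ 1.8097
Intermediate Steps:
t = -4038 (t = -9 - 4029 = -4038)
(1327 + t)/(Z - 4933) = (1327 - 4038)/(3435 - 4933) = -2711/(-1498) = -2711*(-1/1498) = 2711/1498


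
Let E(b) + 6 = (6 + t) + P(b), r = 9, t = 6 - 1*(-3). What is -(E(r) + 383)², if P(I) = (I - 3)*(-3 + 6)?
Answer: -168100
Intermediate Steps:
t = 9 (t = 6 + 3 = 9)
P(I) = -9 + 3*I (P(I) = (-3 + I)*3 = -9 + 3*I)
E(b) = 3*b (E(b) = -6 + ((6 + 9) + (-9 + 3*b)) = -6 + (15 + (-9 + 3*b)) = -6 + (6 + 3*b) = 3*b)
-(E(r) + 383)² = -(3*9 + 383)² = -(27 + 383)² = -1*410² = -1*168100 = -168100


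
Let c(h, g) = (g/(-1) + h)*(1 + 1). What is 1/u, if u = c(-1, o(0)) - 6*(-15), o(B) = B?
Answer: 1/88 ≈ 0.011364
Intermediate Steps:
c(h, g) = -2*g + 2*h (c(h, g) = (g*(-1) + h)*2 = (-g + h)*2 = (h - g)*2 = -2*g + 2*h)
u = 88 (u = (-2*0 + 2*(-1)) - 6*(-15) = (0 - 2) + 90 = -2 + 90 = 88)
1/u = 1/88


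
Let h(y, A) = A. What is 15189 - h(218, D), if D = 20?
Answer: 15169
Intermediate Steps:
15189 - h(218, D) = 15189 - 1*20 = 15189 - 20 = 15169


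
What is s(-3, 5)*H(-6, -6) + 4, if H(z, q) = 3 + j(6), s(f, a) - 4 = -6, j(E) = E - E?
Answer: -2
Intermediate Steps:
j(E) = 0
s(f, a) = -2 (s(f, a) = 4 - 6 = -2)
H(z, q) = 3 (H(z, q) = 3 + 0 = 3)
s(-3, 5)*H(-6, -6) + 4 = -2*3 + 4 = -6 + 4 = -2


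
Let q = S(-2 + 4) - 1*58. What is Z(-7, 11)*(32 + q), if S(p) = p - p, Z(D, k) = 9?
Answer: -234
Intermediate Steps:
S(p) = 0
q = -58 (q = 0 - 1*58 = 0 - 58 = -58)
Z(-7, 11)*(32 + q) = 9*(32 - 58) = 9*(-26) = -234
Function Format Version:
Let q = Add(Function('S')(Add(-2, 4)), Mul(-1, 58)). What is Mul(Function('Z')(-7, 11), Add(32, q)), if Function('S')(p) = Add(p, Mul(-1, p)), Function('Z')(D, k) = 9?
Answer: -234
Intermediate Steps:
Function('S')(p) = 0
q = -58 (q = Add(0, Mul(-1, 58)) = Add(0, -58) = -58)
Mul(Function('Z')(-7, 11), Add(32, q)) = Mul(9, Add(32, -58)) = Mul(9, -26) = -234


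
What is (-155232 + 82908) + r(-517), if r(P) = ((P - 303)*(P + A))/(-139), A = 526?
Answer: -10045656/139 ≈ -72271.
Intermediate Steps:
r(P) = -(-303 + P)*(526 + P)/139 (r(P) = ((P - 303)*(P + 526))/(-139) = ((-303 + P)*(526 + P))*(-1/139) = -(-303 + P)*(526 + P)/139)
(-155232 + 82908) + r(-517) = (-155232 + 82908) + (159378/139 - 223/139*(-517) - 1/139*(-517)**2) = -72324 + (159378/139 + 115291/139 - 1/139*267289) = -72324 + (159378/139 + 115291/139 - 267289/139) = -72324 + 7380/139 = -10045656/139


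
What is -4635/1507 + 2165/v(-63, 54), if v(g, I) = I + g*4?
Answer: -380035/27126 ≈ -14.010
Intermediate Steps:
v(g, I) = I + 4*g
-4635/1507 + 2165/v(-63, 54) = -4635/1507 + 2165/(54 + 4*(-63)) = -4635*1/1507 + 2165/(54 - 252) = -4635/1507 + 2165/(-198) = -4635/1507 + 2165*(-1/198) = -4635/1507 - 2165/198 = -380035/27126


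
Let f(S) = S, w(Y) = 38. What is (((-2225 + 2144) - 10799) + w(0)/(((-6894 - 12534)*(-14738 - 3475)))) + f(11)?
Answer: -1922955240239/176921082 ≈ -10869.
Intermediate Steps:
(((-2225 + 2144) - 10799) + w(0)/(((-6894 - 12534)*(-14738 - 3475)))) + f(11) = (((-2225 + 2144) - 10799) + 38/(((-6894 - 12534)*(-14738 - 3475)))) + 11 = ((-81 - 10799) + 38/((-19428*(-18213)))) + 11 = (-10880 + 38/353842164) + 11 = (-10880 + 38*(1/353842164)) + 11 = (-10880 + 19/176921082) + 11 = -1924901372141/176921082 + 11 = -1922955240239/176921082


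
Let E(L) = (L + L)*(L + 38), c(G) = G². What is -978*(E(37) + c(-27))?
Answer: -6140862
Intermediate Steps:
E(L) = 2*L*(38 + L) (E(L) = (2*L)*(38 + L) = 2*L*(38 + L))
-978*(E(37) + c(-27)) = -978*(2*37*(38 + 37) + (-27)²) = -978*(2*37*75 + 729) = -978*(5550 + 729) = -978*6279 = -6140862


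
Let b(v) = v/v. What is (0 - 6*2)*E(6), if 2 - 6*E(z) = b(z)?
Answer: -2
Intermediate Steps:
b(v) = 1
E(z) = ⅙ (E(z) = ⅓ - ⅙*1 = ⅓ - ⅙ = ⅙)
(0 - 6*2)*E(6) = (0 - 6*2)*(⅙) = (0 - 12)*(⅙) = -12*⅙ = -2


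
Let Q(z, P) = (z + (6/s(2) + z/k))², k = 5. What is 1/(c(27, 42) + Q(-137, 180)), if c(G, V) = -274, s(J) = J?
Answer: 25/644399 ≈ 3.8796e-5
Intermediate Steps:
Q(z, P) = (3 + 6*z/5)² (Q(z, P) = (z + (6/2 + z/5))² = (z + (6*(½) + z*(⅕)))² = (z + (3 + z/5))² = (3 + 6*z/5)²)
1/(c(27, 42) + Q(-137, 180)) = 1/(-274 + 9*(5 + 2*(-137))²/25) = 1/(-274 + 9*(5 - 274)²/25) = 1/(-274 + (9/25)*(-269)²) = 1/(-274 + (9/25)*72361) = 1/(-274 + 651249/25) = 1/(644399/25) = 25/644399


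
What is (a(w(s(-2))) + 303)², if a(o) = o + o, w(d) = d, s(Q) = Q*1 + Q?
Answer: 87025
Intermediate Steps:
s(Q) = 2*Q (s(Q) = Q + Q = 2*Q)
a(o) = 2*o
(a(w(s(-2))) + 303)² = (2*(2*(-2)) + 303)² = (2*(-4) + 303)² = (-8 + 303)² = 295² = 87025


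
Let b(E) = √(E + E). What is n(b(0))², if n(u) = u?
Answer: 0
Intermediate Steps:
b(E) = √2*√E (b(E) = √(2*E) = √2*√E)
n(b(0))² = (√2*√0)² = (√2*0)² = 0² = 0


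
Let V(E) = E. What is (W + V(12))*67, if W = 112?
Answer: 8308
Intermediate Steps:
(W + V(12))*67 = (112 + 12)*67 = 124*67 = 8308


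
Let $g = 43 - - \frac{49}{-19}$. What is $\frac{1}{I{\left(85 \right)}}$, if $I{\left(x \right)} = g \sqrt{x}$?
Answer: $\frac{19 \sqrt{85}}{65280} \approx 0.0026834$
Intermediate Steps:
$g = \frac{768}{19}$ ($g = 43 - \left(-49\right) \left(- \frac{1}{19}\right) = 43 - \frac{49}{19} = \frac{768}{19} \approx 40.421$)
$I{\left(x \right)} = \frac{768 \sqrt{x}}{19}$
$\frac{1}{I{\left(85 \right)}} = \frac{1}{\frac{768}{19} \sqrt{85}} = \frac{19 \sqrt{85}}{65280}$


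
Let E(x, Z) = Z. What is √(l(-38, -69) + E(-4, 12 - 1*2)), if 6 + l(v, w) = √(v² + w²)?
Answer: √(4 + √6205) ≈ 9.0979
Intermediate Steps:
l(v, w) = -6 + √(v² + w²)
√(l(-38, -69) + E(-4, 12 - 1*2)) = √((-6 + √((-38)² + (-69)²)) + (12 - 1*2)) = √((-6 + √(1444 + 4761)) + (12 - 2)) = √((-6 + √6205) + 10) = √(4 + √6205)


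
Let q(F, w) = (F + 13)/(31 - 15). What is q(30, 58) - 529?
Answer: -8421/16 ≈ -526.31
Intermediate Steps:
q(F, w) = 13/16 + F/16 (q(F, w) = (13 + F)/16 = (13 + F)*(1/16) = 13/16 + F/16)
q(30, 58) - 529 = (13/16 + (1/16)*30) - 529 = (13/16 + 15/8) - 529 = 43/16 - 529 = -8421/16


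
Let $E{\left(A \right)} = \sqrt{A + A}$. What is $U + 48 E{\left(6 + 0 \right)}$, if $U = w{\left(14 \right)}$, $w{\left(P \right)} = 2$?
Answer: $2 + 96 \sqrt{3} \approx 168.28$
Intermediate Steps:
$U = 2$
$E{\left(A \right)} = \sqrt{2} \sqrt{A}$ ($E{\left(A \right)} = \sqrt{2 A} = \sqrt{2} \sqrt{A}$)
$U + 48 E{\left(6 + 0 \right)} = 2 + 48 \sqrt{2} \sqrt{6 + 0} = 2 + 48 \sqrt{2} \sqrt{6} = 2 + 48 \cdot 2 \sqrt{3} = 2 + 96 \sqrt{3}$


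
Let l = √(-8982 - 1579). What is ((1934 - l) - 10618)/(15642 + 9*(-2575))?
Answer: 8684/7533 + I*√10561/7533 ≈ 1.1528 + 0.013642*I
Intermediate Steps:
l = I*√10561 (l = √(-10561) = I*√10561 ≈ 102.77*I)
((1934 - l) - 10618)/(15642 + 9*(-2575)) = ((1934 - I*√10561) - 10618)/(15642 + 9*(-2575)) = ((1934 - I*√10561) - 10618)/(15642 - 23175) = (-8684 - I*√10561)/(-7533) = (-8684 - I*√10561)*(-1/7533) = 8684/7533 + I*√10561/7533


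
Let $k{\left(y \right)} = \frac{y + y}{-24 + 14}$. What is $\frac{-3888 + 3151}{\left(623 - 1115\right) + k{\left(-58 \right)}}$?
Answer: $\frac{3685}{2402} \approx 1.5341$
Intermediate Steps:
$k{\left(y \right)} = - \frac{y}{5}$ ($k{\left(y \right)} = \frac{2 y}{-10} = 2 y \left(- \frac{1}{10}\right) = - \frac{y}{5}$)
$\frac{-3888 + 3151}{\left(623 - 1115\right) + k{\left(-58 \right)}} = \frac{-3888 + 3151}{\left(623 - 1115\right) - - \frac{58}{5}} = - \frac{737}{\left(623 - 1115\right) + \frac{58}{5}} = - \frac{737}{-492 + \frac{58}{5}} = - \frac{737}{- \frac{2402}{5}} = \left(-737\right) \left(- \frac{5}{2402}\right) = \frac{3685}{2402}$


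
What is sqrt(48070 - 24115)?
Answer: sqrt(23955) ≈ 154.77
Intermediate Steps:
sqrt(48070 - 24115) = sqrt(23955)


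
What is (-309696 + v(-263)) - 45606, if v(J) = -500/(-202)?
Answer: -35885252/101 ≈ -3.5530e+5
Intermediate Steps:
v(J) = 250/101 (v(J) = -500*(-1/202) = 250/101)
(-309696 + v(-263)) - 45606 = (-309696 + 250/101) - 45606 = -31279046/101 - 45606 = -35885252/101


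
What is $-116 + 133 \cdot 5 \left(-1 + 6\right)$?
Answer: $3209$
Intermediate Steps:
$-116 + 133 \cdot 5 \left(-1 + 6\right) = -116 + 133 \cdot 5 \cdot 5 = -116 + 133 \cdot 25 = -116 + 3325 = 3209$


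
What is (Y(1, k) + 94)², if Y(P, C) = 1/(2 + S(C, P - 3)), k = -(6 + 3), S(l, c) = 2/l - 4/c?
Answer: 10272025/1156 ≈ 8885.8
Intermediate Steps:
S(l, c) = -4/c + 2/l
k = -9 (k = -1*9 = -9)
Y(P, C) = 1/(2 - 4/(-3 + P) + 2/C) (Y(P, C) = 1/(2 + (-4/(P - 3) + 2/C)) = 1/(2 + (-4/(-3 + P) + 2/C)) = 1/(2 - 4/(-3 + P) + 2/C))
(Y(1, k) + 94)² = ((½)*(-9)*(-3 + 1)/(-3 + 1 - 5*(-9) - 9*1) + 94)² = ((½)*(-9)*(-2)/(-3 + 1 + 45 - 9) + 94)² = ((½)*(-9)*(-2)/34 + 94)² = ((½)*(-9)*(1/34)*(-2) + 94)² = (9/34 + 94)² = (3205/34)² = 10272025/1156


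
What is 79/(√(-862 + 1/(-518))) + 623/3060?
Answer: 623/3060 - 79*I*√25699534/148839 ≈ 0.20359 - 2.6907*I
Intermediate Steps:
79/(√(-862 + 1/(-518))) + 623/3060 = 79/(√(-862 - 1/518)) + 623*(1/3060) = 79/(√(-446517/518)) + 623/3060 = 79/((3*I*√25699534/518)) + 623/3060 = 79*(-I*√25699534/148839) + 623/3060 = -79*I*√25699534/148839 + 623/3060 = 623/3060 - 79*I*√25699534/148839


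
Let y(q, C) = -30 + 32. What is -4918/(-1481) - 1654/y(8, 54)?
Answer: -1219869/1481 ≈ -823.68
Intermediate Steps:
y(q, C) = 2
-4918/(-1481) - 1654/y(8, 54) = -4918/(-1481) - 1654/2 = -4918*(-1/1481) - 1654*½ = 4918/1481 - 827 = -1219869/1481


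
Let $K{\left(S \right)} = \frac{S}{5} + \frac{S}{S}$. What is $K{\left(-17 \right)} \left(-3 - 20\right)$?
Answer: $\frac{276}{5} \approx 55.2$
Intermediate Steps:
$K{\left(S \right)} = 1 + \frac{S}{5}$ ($K{\left(S \right)} = S \frac{1}{5} + 1 = \frac{S}{5} + 1 = 1 + \frac{S}{5}$)
$K{\left(-17 \right)} \left(-3 - 20\right) = \left(1 + \frac{1}{5} \left(-17\right)\right) \left(-3 - 20\right) = \left(1 - \frac{17}{5}\right) \left(-3 - 20\right) = \left(- \frac{12}{5}\right) \left(-23\right) = \frac{276}{5}$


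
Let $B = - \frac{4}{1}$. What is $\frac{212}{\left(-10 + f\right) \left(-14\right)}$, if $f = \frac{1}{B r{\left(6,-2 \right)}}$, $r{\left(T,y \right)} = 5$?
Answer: $\frac{2120}{1407} \approx 1.5068$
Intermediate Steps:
$B = -4$ ($B = \left(-4\right) 1 = -4$)
$f = - \frac{1}{20}$ ($f = \frac{1}{\left(-4\right) 5} = \frac{1}{-20} = - \frac{1}{20} \approx -0.05$)
$\frac{212}{\left(-10 + f\right) \left(-14\right)} = \frac{212}{\left(-10 - \frac{1}{20}\right) \left(-14\right)} = \frac{212}{\left(- \frac{201}{20}\right) \left(-14\right)} = \frac{212}{\frac{1407}{10}} = 212 \cdot \frac{10}{1407} = \frac{2120}{1407}$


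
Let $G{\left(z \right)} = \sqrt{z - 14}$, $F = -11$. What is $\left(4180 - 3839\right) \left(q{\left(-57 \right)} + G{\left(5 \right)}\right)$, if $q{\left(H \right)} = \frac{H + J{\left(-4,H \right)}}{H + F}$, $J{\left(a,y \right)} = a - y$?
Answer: $\frac{341}{17} + 1023 i \approx 20.059 + 1023.0 i$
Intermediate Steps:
$G{\left(z \right)} = \sqrt{-14 + z}$
$q{\left(H \right)} = - \frac{4}{-11 + H}$ ($q{\left(H \right)} = \frac{H - \left(4 + H\right)}{H - 11} = - \frac{4}{-11 + H}$)
$\left(4180 - 3839\right) \left(q{\left(-57 \right)} + G{\left(5 \right)}\right) = \left(4180 - 3839\right) \left(- \frac{4}{-11 - 57} + \sqrt{-14 + 5}\right) = 341 \left(- \frac{4}{-68} + \sqrt{-9}\right) = 341 \left(\left(-4\right) \left(- \frac{1}{68}\right) + 3 i\right) = 341 \left(\frac{1}{17} + 3 i\right) = \frac{341}{17} + 1023 i$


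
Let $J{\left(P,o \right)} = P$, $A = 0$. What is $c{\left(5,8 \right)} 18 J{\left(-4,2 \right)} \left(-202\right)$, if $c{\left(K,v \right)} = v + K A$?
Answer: $116352$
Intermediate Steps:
$c{\left(K,v \right)} = v$ ($c{\left(K,v \right)} = v + K 0 = v + 0 = v$)
$c{\left(5,8 \right)} 18 J{\left(-4,2 \right)} \left(-202\right) = 8 \cdot 18 \left(-4\right) \left(-202\right) = 8 \left(-72\right) \left(-202\right) = \left(-576\right) \left(-202\right) = 116352$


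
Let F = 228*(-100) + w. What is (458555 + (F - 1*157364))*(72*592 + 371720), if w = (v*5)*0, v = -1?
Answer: 115349640504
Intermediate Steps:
w = 0 (w = -1*5*0 = -5*0 = 0)
F = -22800 (F = 228*(-100) + 0 = -22800 + 0 = -22800)
(458555 + (F - 1*157364))*(72*592 + 371720) = (458555 + (-22800 - 1*157364))*(72*592 + 371720) = (458555 + (-22800 - 157364))*(42624 + 371720) = (458555 - 180164)*414344 = 278391*414344 = 115349640504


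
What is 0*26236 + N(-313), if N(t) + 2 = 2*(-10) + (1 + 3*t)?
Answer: -960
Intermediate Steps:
N(t) = -21 + 3*t (N(t) = -2 + (2*(-10) + (1 + 3*t)) = -2 + (-20 + (1 + 3*t)) = -2 + (-19 + 3*t) = -21 + 3*t)
0*26236 + N(-313) = 0*26236 + (-21 + 3*(-313)) = 0 + (-21 - 939) = 0 - 960 = -960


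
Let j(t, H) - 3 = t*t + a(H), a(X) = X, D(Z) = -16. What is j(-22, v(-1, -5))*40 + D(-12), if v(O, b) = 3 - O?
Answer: 19624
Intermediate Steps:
j(t, H) = 3 + H + t**2 (j(t, H) = 3 + (t*t + H) = 3 + (t**2 + H) = 3 + (H + t**2) = 3 + H + t**2)
j(-22, v(-1, -5))*40 + D(-12) = (3 + (3 - 1*(-1)) + (-22)**2)*40 - 16 = (3 + (3 + 1) + 484)*40 - 16 = (3 + 4 + 484)*40 - 16 = 491*40 - 16 = 19640 - 16 = 19624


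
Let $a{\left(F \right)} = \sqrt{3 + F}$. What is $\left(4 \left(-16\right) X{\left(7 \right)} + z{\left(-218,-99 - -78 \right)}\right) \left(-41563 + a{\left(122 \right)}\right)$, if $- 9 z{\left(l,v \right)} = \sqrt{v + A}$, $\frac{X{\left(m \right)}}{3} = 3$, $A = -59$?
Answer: $23940288 - \frac{100 i}{9} + \sqrt{5} \left(-2880 + \frac{166252 i}{9}\right) \approx 2.3934 \cdot 10^{7} + 41295.0 i$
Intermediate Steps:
$X{\left(m \right)} = 9$ ($X{\left(m \right)} = 3 \cdot 3 = 9$)
$z{\left(l,v \right)} = - \frac{\sqrt{-59 + v}}{9}$ ($z{\left(l,v \right)} = - \frac{\sqrt{v - 59}}{9} = - \frac{\sqrt{-59 + v}}{9}$)
$\left(4 \left(-16\right) X{\left(7 \right)} + z{\left(-218,-99 - -78 \right)}\right) \left(-41563 + a{\left(122 \right)}\right) = \left(4 \left(-16\right) 9 - \frac{\sqrt{-59 - 21}}{9}\right) \left(-41563 + \sqrt{3 + 122}\right) = \left(\left(-64\right) 9 - \frac{\sqrt{-59 + \left(-99 + 78\right)}}{9}\right) \left(-41563 + \sqrt{125}\right) = \left(-576 - \frac{\sqrt{-59 - 21}}{9}\right) \left(-41563 + 5 \sqrt{5}\right) = \left(-576 - \frac{\sqrt{-80}}{9}\right) \left(-41563 + 5 \sqrt{5}\right) = \left(-576 - \frac{4 i \sqrt{5}}{9}\right) \left(-41563 + 5 \sqrt{5}\right) = \left(-41563 + 5 \sqrt{5}\right) \left(-576 - \frac{4 i \sqrt{5}}{9}\right)$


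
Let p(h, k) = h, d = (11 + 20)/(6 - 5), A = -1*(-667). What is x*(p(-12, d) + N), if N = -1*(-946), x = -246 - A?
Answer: -852742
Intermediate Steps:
A = 667
d = 31 (d = 31/1 = 31*1 = 31)
x = -913 (x = -246 - 1*667 = -246 - 667 = -913)
N = 946
x*(p(-12, d) + N) = -913*(-12 + 946) = -913*934 = -852742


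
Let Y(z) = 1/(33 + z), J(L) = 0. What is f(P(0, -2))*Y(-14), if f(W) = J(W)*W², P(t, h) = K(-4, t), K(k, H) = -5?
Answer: 0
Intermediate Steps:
P(t, h) = -5
f(W) = 0 (f(W) = 0*W² = 0)
f(P(0, -2))*Y(-14) = 0/(33 - 14) = 0/19 = 0*(1/19) = 0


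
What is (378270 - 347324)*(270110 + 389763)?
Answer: 20420429858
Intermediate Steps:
(378270 - 347324)*(270110 + 389763) = 30946*659873 = 20420429858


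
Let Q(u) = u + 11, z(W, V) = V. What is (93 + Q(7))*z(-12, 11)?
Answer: 1221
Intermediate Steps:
Q(u) = 11 + u
(93 + Q(7))*z(-12, 11) = (93 + (11 + 7))*11 = (93 + 18)*11 = 111*11 = 1221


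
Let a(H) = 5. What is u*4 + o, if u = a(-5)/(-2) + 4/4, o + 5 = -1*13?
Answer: -24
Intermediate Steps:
o = -18 (o = -5 - 1*13 = -5 - 13 = -18)
u = -3/2 (u = 5/(-2) + 4/4 = 5*(-½) + 4*(¼) = -5/2 + 1 = -3/2 ≈ -1.5000)
u*4 + o = -3/2*4 - 18 = -6 - 18 = -24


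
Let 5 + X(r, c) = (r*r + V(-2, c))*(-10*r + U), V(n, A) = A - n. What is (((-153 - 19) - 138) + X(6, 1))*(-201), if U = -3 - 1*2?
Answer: 572850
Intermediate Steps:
U = -5 (U = -3 - 2 = -5)
X(r, c) = -5 + (-5 - 10*r)*(2 + c + r²) (X(r, c) = -5 + (r*r + (c - 1*(-2)))*(-10*r - 5) = -5 + (r² + (c + 2))*(-5 - 10*r) = -5 + (r² + (2 + c))*(-5 - 10*r) = -5 + (2 + c + r²)*(-5 - 10*r) = -5 + (-5 - 10*r)*(2 + c + r²))
(((-153 - 19) - 138) + X(6, 1))*(-201) = (((-153 - 19) - 138) + (-15 - 10*6³ - 5*1 - 5*6² - 10*6*(2 + 1)))*(-201) = ((-172 - 138) + (-15 - 10*216 - 5 - 5*36 - 10*6*3))*(-201) = (-310 + (-15 - 2160 - 5 - 180 - 180))*(-201) = (-310 - 2540)*(-201) = -2850*(-201) = 572850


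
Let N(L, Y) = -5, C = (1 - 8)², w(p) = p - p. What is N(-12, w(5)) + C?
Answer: 44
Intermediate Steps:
w(p) = 0
C = 49 (C = (-7)² = 49)
N(-12, w(5)) + C = -5 + 49 = 44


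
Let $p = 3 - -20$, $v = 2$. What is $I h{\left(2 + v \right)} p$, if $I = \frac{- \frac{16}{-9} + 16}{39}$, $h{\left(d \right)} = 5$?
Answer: $\frac{18400}{351} \approx 52.422$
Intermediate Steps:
$p = 23$ ($p = 3 + 20 = 23$)
$I = \frac{160}{351}$ ($I = \left(\left(-16\right) \left(- \frac{1}{9}\right) + 16\right) \frac{1}{39} = \left(\frac{16}{9} + 16\right) \frac{1}{39} = \frac{160}{9} \cdot \frac{1}{39} = \frac{160}{351} \approx 0.45584$)
$I h{\left(2 + v \right)} p = \frac{160}{351} \cdot 5 \cdot 23 = \frac{800}{351} \cdot 23 = \frac{18400}{351}$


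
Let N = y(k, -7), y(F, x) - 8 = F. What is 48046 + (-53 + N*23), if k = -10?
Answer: 47947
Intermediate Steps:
y(F, x) = 8 + F
N = -2 (N = 8 - 10 = -2)
48046 + (-53 + N*23) = 48046 + (-53 - 2*23) = 48046 + (-53 - 46) = 48046 - 99 = 47947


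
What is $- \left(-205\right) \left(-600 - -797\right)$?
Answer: $40385$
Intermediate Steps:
$- \left(-205\right) \left(-600 - -797\right) = - \left(-205\right) \left(-600 + 797\right) = - \left(-205\right) 197 = \left(-1\right) \left(-40385\right) = 40385$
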